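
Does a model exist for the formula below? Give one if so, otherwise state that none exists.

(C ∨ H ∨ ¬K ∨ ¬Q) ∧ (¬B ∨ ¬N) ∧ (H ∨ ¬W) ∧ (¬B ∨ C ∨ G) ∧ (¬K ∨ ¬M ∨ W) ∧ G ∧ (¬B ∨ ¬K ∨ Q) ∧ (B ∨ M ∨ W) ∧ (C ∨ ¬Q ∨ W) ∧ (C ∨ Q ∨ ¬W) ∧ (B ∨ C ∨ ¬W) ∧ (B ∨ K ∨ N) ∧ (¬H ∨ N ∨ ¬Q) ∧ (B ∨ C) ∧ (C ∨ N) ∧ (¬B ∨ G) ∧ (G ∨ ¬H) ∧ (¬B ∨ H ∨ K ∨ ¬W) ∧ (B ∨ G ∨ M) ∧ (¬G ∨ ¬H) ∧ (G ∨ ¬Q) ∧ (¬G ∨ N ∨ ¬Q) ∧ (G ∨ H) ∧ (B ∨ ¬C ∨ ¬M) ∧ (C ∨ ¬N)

M: True; N: False; K: False; Q: False; G: True; H: False; C: True; W: False; B: True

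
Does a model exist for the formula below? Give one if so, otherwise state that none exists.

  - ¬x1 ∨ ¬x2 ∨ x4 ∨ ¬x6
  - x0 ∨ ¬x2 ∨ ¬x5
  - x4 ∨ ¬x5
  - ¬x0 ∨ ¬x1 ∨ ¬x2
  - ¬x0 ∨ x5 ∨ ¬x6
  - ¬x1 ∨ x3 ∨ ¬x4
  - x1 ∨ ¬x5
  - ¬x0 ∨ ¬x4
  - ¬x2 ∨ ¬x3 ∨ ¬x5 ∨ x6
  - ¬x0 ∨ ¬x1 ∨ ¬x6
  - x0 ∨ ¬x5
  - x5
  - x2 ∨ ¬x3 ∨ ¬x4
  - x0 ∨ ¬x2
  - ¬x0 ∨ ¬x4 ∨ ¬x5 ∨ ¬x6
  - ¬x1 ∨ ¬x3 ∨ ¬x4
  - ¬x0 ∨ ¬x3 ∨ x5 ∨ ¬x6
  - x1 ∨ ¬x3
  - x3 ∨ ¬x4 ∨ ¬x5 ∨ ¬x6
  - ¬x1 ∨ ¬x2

Case x0 = True:
  (¬x0 ∨ ¬x4) forces x4 = False.
  (x4 ∨ ¬x5) forces x5 = False.
  Clause (x5) is falsified — contradiction.
Case x0 = False:
  (x0 ∨ ¬x5) forces x5 = False.
  Clause (x5) is falsified — contradiction.
Both cases fail, so the formula is unsatisfiable.

No satisfying assignment exists.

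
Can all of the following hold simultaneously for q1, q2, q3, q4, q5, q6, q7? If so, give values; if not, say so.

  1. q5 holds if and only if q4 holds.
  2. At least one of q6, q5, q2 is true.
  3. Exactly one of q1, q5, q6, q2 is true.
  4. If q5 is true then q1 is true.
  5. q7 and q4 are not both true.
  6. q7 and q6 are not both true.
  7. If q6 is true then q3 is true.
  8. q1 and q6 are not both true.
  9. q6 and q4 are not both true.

q1: False, q2: True, q3: False, q4: False, q5: False, q6: False, q7: True

  (1) q5=F, q4=F — same ✓
  (2) {q6, q5, q2}: 1 true — at least one ✓
  (3) {q1, q5, q6, q2}: 1 true — exactly one ✓
  (4) q5=F ⇒ q1: vacuous ✓
  (5) q7=T, q4=F — not both ✓
  (6) q7=T, q6=F — not both ✓
  (7) q6=F ⇒ q3: vacuous ✓
  (8) q1=F, q6=F — not both ✓
  (9) q6=F, q4=F — not both ✓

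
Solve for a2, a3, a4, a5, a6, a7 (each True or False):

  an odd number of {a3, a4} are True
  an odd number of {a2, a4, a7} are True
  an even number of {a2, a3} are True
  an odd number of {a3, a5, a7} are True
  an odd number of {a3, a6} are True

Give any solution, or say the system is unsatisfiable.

a2 = False, a3 = False, a4 = True, a5 = True, a6 = True, a7 = False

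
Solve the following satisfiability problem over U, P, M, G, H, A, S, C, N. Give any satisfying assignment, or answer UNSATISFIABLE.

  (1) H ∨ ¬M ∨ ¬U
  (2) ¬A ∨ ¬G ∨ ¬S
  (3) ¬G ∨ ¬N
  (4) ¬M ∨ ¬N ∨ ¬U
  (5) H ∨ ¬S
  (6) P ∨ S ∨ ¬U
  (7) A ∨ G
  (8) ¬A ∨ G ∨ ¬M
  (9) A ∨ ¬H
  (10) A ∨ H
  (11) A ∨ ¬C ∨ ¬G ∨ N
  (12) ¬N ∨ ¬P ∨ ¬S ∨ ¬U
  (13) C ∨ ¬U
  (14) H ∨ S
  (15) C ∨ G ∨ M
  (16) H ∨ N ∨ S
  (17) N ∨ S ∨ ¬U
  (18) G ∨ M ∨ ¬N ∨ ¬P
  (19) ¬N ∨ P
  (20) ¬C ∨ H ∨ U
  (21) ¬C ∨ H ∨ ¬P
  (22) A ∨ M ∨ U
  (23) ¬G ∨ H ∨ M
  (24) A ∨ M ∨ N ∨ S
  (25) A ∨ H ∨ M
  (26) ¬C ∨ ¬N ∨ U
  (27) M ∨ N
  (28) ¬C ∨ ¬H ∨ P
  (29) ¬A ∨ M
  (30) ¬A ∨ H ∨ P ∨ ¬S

U = False, P = True, M = True, G = True, H = True, A = True, S = False, C = False, N = False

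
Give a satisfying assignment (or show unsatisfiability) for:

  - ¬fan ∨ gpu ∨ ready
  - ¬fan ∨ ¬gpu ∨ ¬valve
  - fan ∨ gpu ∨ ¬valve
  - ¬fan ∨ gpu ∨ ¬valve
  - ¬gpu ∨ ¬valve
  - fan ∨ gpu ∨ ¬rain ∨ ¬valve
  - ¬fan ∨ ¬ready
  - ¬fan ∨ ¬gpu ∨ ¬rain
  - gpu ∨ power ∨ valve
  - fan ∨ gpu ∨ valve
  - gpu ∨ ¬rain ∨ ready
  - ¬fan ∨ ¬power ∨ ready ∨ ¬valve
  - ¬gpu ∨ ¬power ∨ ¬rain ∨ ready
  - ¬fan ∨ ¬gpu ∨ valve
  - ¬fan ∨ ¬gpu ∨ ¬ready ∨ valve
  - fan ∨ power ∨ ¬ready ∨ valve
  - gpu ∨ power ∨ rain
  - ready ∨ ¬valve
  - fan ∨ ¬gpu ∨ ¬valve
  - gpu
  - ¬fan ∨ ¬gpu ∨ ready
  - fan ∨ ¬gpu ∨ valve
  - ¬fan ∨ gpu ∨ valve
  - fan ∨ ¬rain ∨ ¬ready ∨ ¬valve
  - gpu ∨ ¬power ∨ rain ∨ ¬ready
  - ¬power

The formula is unsatisfiable.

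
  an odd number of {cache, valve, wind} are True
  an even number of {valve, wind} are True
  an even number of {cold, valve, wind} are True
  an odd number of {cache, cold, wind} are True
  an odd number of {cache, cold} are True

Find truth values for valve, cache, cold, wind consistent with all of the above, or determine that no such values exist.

valve=F, cache=T, cold=F, wind=F

{cache, valve, wind}: 1 true → odd ✓
{valve, wind}: 0 true → even ✓
{cold, valve, wind}: 0 true → even ✓
{cache, cold, wind}: 1 true → odd ✓
{cache, cold}: 1 true → odd ✓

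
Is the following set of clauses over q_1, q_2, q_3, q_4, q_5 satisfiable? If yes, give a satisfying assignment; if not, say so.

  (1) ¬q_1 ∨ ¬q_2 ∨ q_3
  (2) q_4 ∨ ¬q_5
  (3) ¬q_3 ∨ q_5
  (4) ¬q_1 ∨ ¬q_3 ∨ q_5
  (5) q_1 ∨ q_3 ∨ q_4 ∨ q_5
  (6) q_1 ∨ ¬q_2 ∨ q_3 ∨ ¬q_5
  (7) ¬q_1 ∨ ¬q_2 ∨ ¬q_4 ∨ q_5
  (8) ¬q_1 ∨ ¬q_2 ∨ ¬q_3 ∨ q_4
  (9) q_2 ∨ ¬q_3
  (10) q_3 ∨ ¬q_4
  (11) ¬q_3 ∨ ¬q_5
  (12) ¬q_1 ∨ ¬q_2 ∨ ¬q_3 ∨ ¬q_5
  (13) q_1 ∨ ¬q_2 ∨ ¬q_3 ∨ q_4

Set q_1 = True.
Try q_2 = True:
  (¬q_1 ∨ ¬q_2 ∨ q_3) forces q_3 = True.
  (¬q_3 ∨ q_5) forces q_5 = True.
  clause (¬q_3 ∨ ¬q_5) is falsified — backtrack.
So q_2 = False.
  then (q_2 ∨ ¬q_3) forces q_3 = False.
  then (q_3 ∨ ¬q_4) forces q_4 = False.
  then (q_4 ∨ ¬q_5) forces q_5 = False.
All clauses satisfied.

q_1 = True; q_2 = False; q_3 = False; q_4 = False; q_5 = False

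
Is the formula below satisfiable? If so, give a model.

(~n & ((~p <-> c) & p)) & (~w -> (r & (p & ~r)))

c=F, p=T, w=T, n=F, r=F

  ~n & ((~p <-> c) & p) = True
    ~n = True
    (~p <-> c) & p = True
      ~p <-> c = True
        ~p = False
  ~w -> (r & (p & ~r)) = True
    ~w = False
    r & (p & ~r) = False
      p & ~r = True
        ~r = True
Both conjuncts True, so the formula holds.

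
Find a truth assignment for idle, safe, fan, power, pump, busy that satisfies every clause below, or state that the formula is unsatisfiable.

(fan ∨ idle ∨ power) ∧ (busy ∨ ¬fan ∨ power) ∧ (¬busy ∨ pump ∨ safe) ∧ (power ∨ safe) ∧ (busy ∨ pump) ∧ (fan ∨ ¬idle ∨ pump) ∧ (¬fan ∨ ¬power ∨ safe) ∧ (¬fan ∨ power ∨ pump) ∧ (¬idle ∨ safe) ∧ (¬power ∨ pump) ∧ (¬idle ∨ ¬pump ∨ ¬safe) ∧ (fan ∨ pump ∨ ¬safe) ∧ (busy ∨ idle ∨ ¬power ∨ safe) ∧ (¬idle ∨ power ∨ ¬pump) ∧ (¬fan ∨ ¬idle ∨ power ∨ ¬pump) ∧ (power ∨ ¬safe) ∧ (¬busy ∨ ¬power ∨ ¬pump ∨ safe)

Set idle = False.
Try safe = False:
  (power ∨ safe) forces power = True.
  (¬fan ∨ ¬power ∨ safe) forces fan = False.
  (¬power ∨ pump) forces pump = True.
  (busy ∨ idle ∨ ¬power ∨ safe) forces busy = True.
  clause (¬busy ∨ ¬power ∨ ¬pump ∨ safe) is falsified — backtrack.
So safe = True.
  then (power ∨ ¬safe) forces power = True.
  then (¬power ∨ pump) forces pump = True.
Set fan = True.
Set busy = False.
All clauses satisfied.

idle = False, safe = True, fan = True, power = True, pump = True, busy = False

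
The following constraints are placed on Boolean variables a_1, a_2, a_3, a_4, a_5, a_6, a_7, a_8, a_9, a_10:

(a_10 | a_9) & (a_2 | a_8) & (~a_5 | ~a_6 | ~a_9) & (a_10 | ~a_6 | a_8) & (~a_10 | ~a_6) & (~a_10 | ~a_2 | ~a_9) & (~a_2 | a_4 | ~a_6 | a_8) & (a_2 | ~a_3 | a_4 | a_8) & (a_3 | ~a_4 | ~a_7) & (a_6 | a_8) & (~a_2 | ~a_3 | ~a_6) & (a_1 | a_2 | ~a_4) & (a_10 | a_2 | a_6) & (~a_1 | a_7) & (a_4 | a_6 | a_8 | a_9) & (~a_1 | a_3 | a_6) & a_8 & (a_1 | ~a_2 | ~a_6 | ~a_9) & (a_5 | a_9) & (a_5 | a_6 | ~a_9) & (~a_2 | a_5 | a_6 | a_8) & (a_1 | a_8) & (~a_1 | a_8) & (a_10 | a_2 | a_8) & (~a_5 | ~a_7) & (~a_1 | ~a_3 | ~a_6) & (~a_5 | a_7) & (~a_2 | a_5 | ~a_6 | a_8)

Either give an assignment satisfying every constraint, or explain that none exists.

Unit clause (a_8) forces a_8 = True.
Set a_1 = True.
  then (~a_1 | a_7) forces a_7 = True.
  then (~a_5 | ~a_7) forces a_5 = False.
  then (a_5 | a_9) forces a_9 = True.
  then (a_5 | a_6 | ~a_9) forces a_6 = True.
  then (~a_1 | ~a_3 | ~a_6) forces a_3 = False.
  then (~a_10 | ~a_6) forces a_10 = False.
  then (a_3 | ~a_4 | ~a_7) forces a_4 = False.
Set a_2 = True.
All clauses satisfied.

a_1 = True; a_2 = True; a_3 = False; a_4 = False; a_5 = False; a_6 = True; a_7 = True; a_8 = True; a_9 = True; a_10 = False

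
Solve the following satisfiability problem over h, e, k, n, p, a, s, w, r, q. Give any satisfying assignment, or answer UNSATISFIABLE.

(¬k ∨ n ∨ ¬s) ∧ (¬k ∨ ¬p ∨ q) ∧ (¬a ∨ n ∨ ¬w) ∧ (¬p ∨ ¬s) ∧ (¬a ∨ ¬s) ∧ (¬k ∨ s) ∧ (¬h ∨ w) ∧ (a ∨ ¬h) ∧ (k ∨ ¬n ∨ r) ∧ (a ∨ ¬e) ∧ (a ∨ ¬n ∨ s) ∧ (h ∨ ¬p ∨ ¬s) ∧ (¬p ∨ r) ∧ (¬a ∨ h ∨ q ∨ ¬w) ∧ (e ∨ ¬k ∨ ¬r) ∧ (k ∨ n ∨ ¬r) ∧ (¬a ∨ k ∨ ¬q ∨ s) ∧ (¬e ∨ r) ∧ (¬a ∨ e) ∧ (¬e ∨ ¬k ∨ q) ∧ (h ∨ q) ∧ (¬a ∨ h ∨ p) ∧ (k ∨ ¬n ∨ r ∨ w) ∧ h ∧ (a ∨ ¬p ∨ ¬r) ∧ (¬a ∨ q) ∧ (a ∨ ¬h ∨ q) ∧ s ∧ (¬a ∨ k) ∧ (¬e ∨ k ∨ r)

Case a = True:
  (¬a ∨ ¬s) forces s = False.
  Clause (s) is falsified — contradiction.
Case a = False:
  (a ∨ ¬h) forces h = False.
  Clause (h) is falsified — contradiction.
Both cases fail, so the formula is unsatisfiable.

Unsatisfiable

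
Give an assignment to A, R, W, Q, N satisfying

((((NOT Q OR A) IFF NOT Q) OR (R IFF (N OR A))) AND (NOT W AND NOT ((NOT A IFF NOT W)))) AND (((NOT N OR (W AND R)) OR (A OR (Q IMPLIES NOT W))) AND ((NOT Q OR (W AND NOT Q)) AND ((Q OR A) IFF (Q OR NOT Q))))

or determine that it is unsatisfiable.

A: True, R: True, W: False, Q: False, N: False

  (((NOT Q OR A) IFF NOT Q) OR (R IFF (N OR A))) AND (NOT W AND NOT ((NOT A IFF NOT W))) = True
    ((NOT Q OR A) IFF NOT Q) OR (R IFF (N OR A)) = True
      (NOT Q OR A) IFF NOT Q = True
        NOT Q OR A = True
          NOT Q = True
        NOT Q = True
      R IFF (N OR A) = True
        N OR A = True
    NOT W AND NOT ((NOT A IFF NOT W)) = True
      NOT W = True
      NOT ((NOT A IFF NOT W)) = True
        NOT A IFF NOT W = False
          NOT A = False
          NOT W = True
  ((NOT N OR (W AND R)) OR (A OR (Q IMPLIES NOT W))) AND ((NOT Q OR (W AND NOT Q)) AND ((Q OR A) IFF (Q OR NOT Q))) = True
    (NOT N OR (W AND R)) OR (A OR (Q IMPLIES NOT W)) = True
      NOT N OR (W AND R) = True
        NOT N = True
        W AND R = False
      A OR (Q IMPLIES NOT W) = True
        Q IMPLIES NOT W = True
          NOT W = True
    (NOT Q OR (W AND NOT Q)) AND ((Q OR A) IFF (Q OR NOT Q)) = True
      NOT Q OR (W AND NOT Q) = True
        NOT Q = True
        W AND NOT Q = False
          NOT Q = True
      (Q OR A) IFF (Q OR NOT Q) = True
        Q OR A = True
        Q OR NOT Q = True
          NOT Q = True
Both conjuncts True, so the formula holds.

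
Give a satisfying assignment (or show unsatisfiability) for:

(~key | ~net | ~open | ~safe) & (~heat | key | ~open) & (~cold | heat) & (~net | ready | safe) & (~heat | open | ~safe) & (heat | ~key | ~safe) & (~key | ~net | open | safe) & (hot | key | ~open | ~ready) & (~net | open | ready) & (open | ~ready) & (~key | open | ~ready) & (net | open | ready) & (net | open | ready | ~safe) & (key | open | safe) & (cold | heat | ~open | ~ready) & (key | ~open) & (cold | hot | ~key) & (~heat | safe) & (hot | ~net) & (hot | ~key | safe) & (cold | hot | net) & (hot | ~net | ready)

Try key = False:
  (key | ~open) forces open = False.
  (open | ~ready) forces ready = False.
  (~net | open | ready) forces net = False.
  clause (net | open | ready) is falsified — backtrack.
So key = True.
Set safe = True.
  then (heat | ~key | ~safe) forces heat = True.
  then (~heat | open | ~safe) forces open = True.
  then (~key | ~net | ~open | ~safe) forces net = False.
Set cold = True.
Set hot = False.
Set ready = True.
All clauses satisfied.

key = True, safe = True, cold = True, hot = False, open = True, net = False, heat = True, ready = True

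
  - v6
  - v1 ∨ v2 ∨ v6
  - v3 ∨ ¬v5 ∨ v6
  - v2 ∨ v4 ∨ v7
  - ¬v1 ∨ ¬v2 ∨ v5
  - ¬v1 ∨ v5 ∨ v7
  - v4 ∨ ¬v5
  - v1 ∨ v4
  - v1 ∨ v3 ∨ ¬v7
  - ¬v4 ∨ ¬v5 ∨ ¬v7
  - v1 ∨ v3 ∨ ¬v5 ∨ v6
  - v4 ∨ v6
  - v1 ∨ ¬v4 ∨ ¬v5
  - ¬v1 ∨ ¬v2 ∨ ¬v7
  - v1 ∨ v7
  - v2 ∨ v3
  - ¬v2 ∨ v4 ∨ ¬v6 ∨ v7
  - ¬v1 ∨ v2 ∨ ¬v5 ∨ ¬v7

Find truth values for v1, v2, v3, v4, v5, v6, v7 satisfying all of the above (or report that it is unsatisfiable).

v1: True, v2: False, v3: True, v4: False, v5: False, v6: True, v7: True

Unit clause (v6) forces v6 = True.
Set v1 = True.
Set v2 = False.
  then (v2 ∨ v3) forces v3 = True.
Set v4 = False.
  then (v2 ∨ v4 ∨ v7) forces v7 = True.
  then (v4 ∨ ¬v5) forces v5 = False.
All clauses satisfied.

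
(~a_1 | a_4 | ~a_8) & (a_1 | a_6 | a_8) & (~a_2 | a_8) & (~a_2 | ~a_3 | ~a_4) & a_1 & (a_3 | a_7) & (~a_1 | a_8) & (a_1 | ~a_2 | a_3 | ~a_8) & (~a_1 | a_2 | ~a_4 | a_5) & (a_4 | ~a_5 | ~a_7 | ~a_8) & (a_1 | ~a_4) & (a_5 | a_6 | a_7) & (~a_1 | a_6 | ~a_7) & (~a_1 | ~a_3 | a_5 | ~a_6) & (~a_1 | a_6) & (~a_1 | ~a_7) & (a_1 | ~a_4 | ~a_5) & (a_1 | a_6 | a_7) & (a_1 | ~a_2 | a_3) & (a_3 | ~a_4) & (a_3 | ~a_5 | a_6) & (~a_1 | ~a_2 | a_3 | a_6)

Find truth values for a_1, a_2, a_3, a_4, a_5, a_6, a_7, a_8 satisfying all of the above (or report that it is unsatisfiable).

a_1=T, a_2=F, a_3=T, a_4=T, a_5=T, a_6=T, a_7=F, a_8=T

Unit clause (a_1) forces a_1 = True.
In (~a_1 | a_8) only a_8 is left, so a_8 = True.
In (~a_1 | a_6) only a_6 is left, so a_6 = True.
In (~a_1 | ~a_7) only ~a_7 is left, so a_7 = False.
In (~a_1 | a_4 | ~a_8) only a_4 is left, so a_4 = True.
In (a_3 | a_7) only a_3 is left, so a_3 = True.
In (~a_1 | ~a_3 | a_5 | ~a_6) only a_5 is left, so a_5 = True.
In (~a_2 | ~a_3 | ~a_4) only ~a_2 is left, so a_2 = False.
All clauses satisfied.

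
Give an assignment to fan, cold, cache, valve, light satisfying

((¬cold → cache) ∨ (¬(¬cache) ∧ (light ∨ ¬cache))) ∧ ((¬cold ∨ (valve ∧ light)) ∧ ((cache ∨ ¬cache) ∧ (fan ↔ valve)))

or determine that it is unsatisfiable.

fan=T, cold=T, cache=F, valve=T, light=T

  (¬cold → cache) ∨ (¬(¬cache) ∧ (light ∨ ¬cache)) = True
    ¬cold → cache = True
      ¬cold = False
    ¬(¬cache) ∧ (light ∨ ¬cache) = False
      ¬(¬cache) = False
        ¬cache = True
      light ∨ ¬cache = True
        ¬cache = True
  (¬cold ∨ (valve ∧ light)) ∧ ((cache ∨ ¬cache) ∧ (fan ↔ valve)) = True
    ¬cold ∨ (valve ∧ light) = True
      ¬cold = False
      valve ∧ light = True
    (cache ∨ ¬cache) ∧ (fan ↔ valve) = True
      cache ∨ ¬cache = True
        ¬cache = True
      fan ↔ valve = True
Both conjuncts True, so the formula holds.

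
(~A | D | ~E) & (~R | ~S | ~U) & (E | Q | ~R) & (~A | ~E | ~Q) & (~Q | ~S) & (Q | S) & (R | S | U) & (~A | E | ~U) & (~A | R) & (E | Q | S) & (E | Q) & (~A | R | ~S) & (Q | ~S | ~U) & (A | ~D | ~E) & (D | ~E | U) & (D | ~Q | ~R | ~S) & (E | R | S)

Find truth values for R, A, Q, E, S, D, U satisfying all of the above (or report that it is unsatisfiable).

Set R = True.
Set A = False.
Try Q = False:
  (E | Q | ~R) forces E = True.
  (Q | S) forces S = True.
  (~R | ~S | ~U) forces U = False.
  (A | ~D | ~E) forces D = False.
  clause (D | ~E | U) is falsified — backtrack.
So Q = True.
  then (~Q | ~S) forces S = False.
Set E = True.
  then (A | ~D | ~E) forces D = False.
  then (D | ~E | U) forces U = True.
All clauses satisfied.

R=T; A=F; Q=T; E=T; S=F; D=F; U=T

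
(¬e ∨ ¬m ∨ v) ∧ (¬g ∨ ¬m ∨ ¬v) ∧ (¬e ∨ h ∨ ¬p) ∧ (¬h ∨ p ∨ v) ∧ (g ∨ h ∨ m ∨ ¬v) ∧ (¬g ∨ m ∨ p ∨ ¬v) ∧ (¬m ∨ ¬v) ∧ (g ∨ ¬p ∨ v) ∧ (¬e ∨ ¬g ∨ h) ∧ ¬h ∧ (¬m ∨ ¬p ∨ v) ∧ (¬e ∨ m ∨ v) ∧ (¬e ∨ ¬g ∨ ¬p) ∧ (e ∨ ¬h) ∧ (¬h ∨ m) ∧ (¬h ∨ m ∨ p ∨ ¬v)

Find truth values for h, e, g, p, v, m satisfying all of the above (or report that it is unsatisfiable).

Unit clause (¬h) forces h = False.
Set e = False.
Set g = True.
Set p = True.
Set v = False.
  then (¬m ∨ ¬p ∨ v) forces m = False.
All clauses satisfied.

h=F, e=F, g=T, p=T, v=F, m=F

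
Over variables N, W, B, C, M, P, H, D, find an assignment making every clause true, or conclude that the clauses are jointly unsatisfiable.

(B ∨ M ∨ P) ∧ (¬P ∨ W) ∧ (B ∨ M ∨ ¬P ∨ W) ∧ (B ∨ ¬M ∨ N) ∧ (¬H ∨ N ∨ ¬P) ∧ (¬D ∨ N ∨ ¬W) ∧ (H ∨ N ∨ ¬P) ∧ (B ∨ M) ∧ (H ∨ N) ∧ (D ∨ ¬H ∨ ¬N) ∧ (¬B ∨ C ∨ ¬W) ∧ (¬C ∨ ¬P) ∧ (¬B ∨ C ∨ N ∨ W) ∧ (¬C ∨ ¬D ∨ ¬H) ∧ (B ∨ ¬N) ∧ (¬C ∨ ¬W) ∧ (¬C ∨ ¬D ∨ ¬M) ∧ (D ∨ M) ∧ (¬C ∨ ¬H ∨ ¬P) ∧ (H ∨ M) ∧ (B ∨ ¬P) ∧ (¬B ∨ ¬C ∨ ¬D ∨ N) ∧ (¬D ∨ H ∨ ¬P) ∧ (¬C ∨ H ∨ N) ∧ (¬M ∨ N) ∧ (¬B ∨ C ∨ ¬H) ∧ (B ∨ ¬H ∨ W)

N: True; W: False; B: True; C: False; M: True; P: False; H: False; D: False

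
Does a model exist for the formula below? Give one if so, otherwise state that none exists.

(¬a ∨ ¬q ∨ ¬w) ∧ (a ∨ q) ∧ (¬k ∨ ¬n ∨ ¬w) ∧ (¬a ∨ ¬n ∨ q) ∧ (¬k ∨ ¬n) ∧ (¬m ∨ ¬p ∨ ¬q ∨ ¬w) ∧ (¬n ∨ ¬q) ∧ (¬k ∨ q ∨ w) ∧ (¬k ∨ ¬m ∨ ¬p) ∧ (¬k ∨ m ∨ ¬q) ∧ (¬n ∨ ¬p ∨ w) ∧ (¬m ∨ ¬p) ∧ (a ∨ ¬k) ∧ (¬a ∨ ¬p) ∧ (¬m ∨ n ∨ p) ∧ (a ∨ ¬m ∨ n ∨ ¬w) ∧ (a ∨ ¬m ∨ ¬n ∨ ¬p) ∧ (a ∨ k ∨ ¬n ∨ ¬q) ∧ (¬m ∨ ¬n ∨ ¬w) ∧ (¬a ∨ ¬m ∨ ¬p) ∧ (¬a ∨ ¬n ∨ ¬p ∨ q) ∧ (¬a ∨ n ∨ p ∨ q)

m=F; w=T; q=T; k=F; n=F; a=F; p=T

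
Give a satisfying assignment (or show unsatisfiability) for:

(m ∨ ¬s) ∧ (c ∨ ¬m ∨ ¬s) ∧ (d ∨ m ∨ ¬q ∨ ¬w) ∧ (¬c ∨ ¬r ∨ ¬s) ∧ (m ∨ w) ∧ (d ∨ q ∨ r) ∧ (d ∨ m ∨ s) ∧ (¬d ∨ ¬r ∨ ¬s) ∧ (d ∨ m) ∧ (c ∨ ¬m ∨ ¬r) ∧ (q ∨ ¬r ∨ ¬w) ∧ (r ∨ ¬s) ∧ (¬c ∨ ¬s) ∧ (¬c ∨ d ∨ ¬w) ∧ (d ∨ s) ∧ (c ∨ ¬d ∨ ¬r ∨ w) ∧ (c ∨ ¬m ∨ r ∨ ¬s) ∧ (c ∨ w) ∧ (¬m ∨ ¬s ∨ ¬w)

m: False, q: False, s: False, r: False, w: True, d: True, c: False

Set m = False.
  then (m ∨ ¬s) forces s = False.
  then (m ∨ w) forces w = True.
  then (d ∨ m ∨ s) forces d = True.
Set q = False.
  then (q ∨ ¬r ∨ ¬w) forces r = False.
Set c = False.
All clauses satisfied.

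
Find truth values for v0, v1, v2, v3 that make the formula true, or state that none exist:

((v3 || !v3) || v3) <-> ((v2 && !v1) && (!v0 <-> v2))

v0 = False; v1 = False; v2 = True; v3 = True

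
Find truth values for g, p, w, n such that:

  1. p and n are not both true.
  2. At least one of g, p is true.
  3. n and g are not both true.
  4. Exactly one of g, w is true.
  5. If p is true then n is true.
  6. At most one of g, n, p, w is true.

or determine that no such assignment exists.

g=T, p=F, w=F, n=F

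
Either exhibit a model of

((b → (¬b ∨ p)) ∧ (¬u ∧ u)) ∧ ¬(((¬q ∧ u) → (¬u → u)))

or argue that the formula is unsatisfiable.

UNSATISFIABLE

The conjunct ¬(((¬q ∧ u) → (¬u → u))) is unsatisfiable on its own:
  u=F, q=F: evaluates to False.
  u=F, q=T: evaluates to False.
  u=T, q=F: evaluates to False.
  u=T, q=T: evaluates to False.
So the whole conjunction is unsatisfiable.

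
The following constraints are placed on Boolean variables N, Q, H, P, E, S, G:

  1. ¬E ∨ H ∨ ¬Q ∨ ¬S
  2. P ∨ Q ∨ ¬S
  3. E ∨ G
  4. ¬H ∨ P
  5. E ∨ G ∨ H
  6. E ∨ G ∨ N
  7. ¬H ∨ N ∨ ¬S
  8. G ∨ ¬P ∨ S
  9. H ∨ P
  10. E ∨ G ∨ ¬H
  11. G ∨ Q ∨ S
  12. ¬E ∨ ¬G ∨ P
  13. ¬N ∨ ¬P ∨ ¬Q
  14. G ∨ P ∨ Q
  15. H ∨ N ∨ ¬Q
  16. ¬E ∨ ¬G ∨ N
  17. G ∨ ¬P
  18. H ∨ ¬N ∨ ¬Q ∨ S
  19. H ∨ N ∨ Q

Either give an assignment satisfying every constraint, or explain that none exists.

Set N = True.
Try Q = True:
  (¬N ∨ ¬P ∨ ¬Q) forces P = False.
  (¬H ∨ P) forces H = False.
  clause (H ∨ P) is falsified — backtrack.
So Q = False.
Set H = True.
  then (¬H ∨ P) forces P = True.
  then (G ∨ ¬P) forces G = True.
Set E = True.
Set S = True.
All clauses satisfied.

N = True, Q = False, H = True, P = True, E = True, S = True, G = True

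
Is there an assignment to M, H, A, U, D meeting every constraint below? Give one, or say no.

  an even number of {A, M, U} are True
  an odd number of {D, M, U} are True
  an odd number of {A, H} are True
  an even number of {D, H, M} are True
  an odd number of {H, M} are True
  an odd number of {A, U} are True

No satisfying assignment exists.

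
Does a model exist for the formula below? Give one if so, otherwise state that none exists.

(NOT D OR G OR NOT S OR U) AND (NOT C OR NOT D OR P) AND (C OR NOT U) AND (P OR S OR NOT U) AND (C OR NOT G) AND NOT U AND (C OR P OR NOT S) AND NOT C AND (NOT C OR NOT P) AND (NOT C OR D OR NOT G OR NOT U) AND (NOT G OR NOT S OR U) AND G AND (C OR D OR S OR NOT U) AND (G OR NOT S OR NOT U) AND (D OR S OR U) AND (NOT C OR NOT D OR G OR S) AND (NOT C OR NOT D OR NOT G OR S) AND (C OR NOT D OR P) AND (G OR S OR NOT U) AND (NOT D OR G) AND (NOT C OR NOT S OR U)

Case G = True:
  (C OR NOT G) forces C = True.
  Clause (NOT C) is falsified — contradiction.
Case G = False:
  Clause (G) is falsified — contradiction.
Both cases fail, so the formula is unsatisfiable.

Unsatisfiable — no assignment works.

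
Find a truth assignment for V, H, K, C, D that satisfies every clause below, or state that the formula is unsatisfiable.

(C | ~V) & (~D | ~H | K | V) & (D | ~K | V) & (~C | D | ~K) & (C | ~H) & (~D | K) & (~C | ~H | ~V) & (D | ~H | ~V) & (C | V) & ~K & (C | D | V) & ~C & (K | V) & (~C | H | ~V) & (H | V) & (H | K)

Unsatisfiable

Case C = True:
  Clause (~C) is falsified — contradiction.
Case C = False:
  (C | ~V) forces V = False.
  Clause (C | V) is falsified — contradiction.
Both cases fail, so the formula is unsatisfiable.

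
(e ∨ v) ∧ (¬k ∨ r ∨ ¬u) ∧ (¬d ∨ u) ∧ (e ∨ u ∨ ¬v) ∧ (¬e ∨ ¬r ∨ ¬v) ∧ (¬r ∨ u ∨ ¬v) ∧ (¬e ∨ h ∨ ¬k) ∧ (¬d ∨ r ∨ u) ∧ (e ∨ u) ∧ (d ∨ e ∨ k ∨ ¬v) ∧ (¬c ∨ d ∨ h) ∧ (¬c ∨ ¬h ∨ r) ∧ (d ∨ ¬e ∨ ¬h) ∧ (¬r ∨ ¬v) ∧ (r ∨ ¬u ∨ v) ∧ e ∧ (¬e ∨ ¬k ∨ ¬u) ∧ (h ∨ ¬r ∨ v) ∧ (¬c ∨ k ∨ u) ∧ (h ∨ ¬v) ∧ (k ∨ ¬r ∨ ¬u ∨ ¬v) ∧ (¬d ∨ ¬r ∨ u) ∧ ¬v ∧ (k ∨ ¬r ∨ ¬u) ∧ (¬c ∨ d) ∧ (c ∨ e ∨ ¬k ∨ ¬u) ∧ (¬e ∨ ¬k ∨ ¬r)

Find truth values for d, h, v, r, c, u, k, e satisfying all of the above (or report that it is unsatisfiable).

d = False, h = False, v = False, r = False, c = False, u = False, k = False, e = True

Unit clause (e) forces e = True.
Unit clause (¬v) forces v = False.
Try d = True:
  (¬d ∨ u) forces u = True.
  (r ∨ ¬u ∨ v) forces r = True.
  (¬e ∨ ¬k ∨ ¬u) forces k = False.
  clause (k ∨ ¬r ∨ ¬u) is falsified — backtrack.
So d = False.
  then (d ∨ ¬e ∨ ¬h) forces h = False.
  then (h ∨ ¬r ∨ v) forces r = False.
  then (¬c ∨ d) forces c = False.
  then (¬e ∨ h ∨ ¬k) forces k = False.
  then (r ∨ ¬u ∨ v) forces u = False.
All clauses satisfied.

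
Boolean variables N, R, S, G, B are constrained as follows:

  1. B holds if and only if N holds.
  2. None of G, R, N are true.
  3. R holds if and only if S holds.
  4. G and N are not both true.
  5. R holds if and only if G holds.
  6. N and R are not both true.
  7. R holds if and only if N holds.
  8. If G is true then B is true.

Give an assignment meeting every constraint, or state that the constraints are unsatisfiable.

N = False, R = False, S = False, G = False, B = False

  (1) B=F, N=F — same ✓
  (2) {G, R, N}: 0 true — none ✓
  (3) R=F, S=F — same ✓
  (4) G=F, N=F — not both ✓
  (5) R=F, G=F — same ✓
  (6) N=F, R=F — not both ✓
  (7) R=F, N=F — same ✓
  (8) G=F ⇒ B: vacuous ✓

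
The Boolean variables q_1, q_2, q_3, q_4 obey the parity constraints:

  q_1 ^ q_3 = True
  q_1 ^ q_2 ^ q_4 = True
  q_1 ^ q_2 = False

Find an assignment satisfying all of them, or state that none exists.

q_1 = False, q_2 = False, q_3 = True, q_4 = True

q_1 ^ q_3 = F ^ T = True ✓
q_1 ^ q_2 ^ q_4 = F ^ F ^ T = True ✓
q_1 ^ q_2 = F ^ F = False ✓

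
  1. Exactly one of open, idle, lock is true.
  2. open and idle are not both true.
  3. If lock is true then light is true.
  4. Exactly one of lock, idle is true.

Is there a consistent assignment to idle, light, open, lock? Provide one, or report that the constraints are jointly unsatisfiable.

idle=T, light=T, open=F, lock=F

  (1) {open, idle, lock}: 1 true — exactly one ✓
  (2) open=F, idle=T — not both ✓
  (3) lock=F ⇒ light: vacuous ✓
  (4) {lock, idle}: 1 true — exactly one ✓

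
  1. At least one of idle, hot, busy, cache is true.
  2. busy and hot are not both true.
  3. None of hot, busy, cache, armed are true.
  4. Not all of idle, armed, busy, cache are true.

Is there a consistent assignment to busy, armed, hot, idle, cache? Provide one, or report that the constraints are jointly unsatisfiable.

busy: False, armed: False, hot: False, idle: True, cache: False

  (1) {idle, hot, busy, cache}: 1 true — at least one ✓
  (2) busy=F, hot=F — not both ✓
  (3) {hot, busy, cache, armed}: 0 true — none ✓
  (4) {idle, armed, busy, cache}: 1/4 true — not all ✓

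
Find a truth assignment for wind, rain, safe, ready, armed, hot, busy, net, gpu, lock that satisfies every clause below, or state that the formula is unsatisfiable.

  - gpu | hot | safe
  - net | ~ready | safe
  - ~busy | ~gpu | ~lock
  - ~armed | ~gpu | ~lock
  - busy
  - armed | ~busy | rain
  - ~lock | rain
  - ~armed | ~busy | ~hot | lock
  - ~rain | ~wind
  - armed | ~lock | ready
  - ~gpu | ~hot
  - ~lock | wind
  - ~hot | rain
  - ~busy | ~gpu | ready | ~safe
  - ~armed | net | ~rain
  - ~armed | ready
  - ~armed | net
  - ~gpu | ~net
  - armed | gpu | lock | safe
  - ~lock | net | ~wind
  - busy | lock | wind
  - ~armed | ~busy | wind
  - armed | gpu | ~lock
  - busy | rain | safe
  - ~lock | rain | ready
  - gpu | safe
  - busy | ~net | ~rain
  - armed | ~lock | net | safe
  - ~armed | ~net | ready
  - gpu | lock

wind = False, rain = True, safe = True, ready = True, armed = False, hot = False, busy = True, net = False, gpu = True, lock = False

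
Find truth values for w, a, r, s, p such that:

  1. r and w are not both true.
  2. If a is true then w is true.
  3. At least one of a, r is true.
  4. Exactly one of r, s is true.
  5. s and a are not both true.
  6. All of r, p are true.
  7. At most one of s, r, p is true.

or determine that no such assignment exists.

UNSATISFIABLE

Case p = True:
  (6) forces r = True.
  Constraint (7) is violated (r=T, p=T) — contradiction.
Case p = False:
  Constraint (6) is violated (p=F) — contradiction.
Both cases fail — unsatisfiable.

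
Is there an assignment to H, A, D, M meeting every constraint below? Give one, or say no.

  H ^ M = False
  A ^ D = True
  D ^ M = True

H: True, A: True, D: False, M: True

H ^ M = T ^ T = False ✓
A ^ D = T ^ F = True ✓
D ^ M = F ^ T = True ✓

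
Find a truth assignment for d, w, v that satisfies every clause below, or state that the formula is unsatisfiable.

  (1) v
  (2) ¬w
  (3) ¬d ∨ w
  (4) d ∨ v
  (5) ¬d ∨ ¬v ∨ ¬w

Unit clause (v) forces v = True.
Unit clause (¬w) forces w = False.
In (¬d ∨ w) only ¬d is left, so d = False.
Check each clause:
  (v): v holds.
  (¬w): ¬w holds.
  (¬d ∨ w): ¬d holds.
  (d ∨ v): v holds.
  (¬d ∨ ¬v ∨ ¬w): ¬d holds.
All clauses satisfied.

d: False; w: False; v: True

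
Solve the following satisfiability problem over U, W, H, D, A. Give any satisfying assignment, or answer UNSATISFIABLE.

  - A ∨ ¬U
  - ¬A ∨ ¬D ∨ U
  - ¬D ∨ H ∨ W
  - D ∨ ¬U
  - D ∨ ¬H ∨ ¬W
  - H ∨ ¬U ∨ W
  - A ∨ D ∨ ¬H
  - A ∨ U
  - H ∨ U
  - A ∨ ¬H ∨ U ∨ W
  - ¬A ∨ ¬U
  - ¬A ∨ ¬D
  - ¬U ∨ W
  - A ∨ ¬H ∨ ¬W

Set U = False.
  then (A ∨ U) forces A = True.
  then (H ∨ U) forces H = True.
  then (¬A ∨ ¬D) forces D = False.
  then (D ∨ ¬H ∨ ¬W) forces W = False.
All clauses satisfied.

U = False, W = False, H = True, D = False, A = True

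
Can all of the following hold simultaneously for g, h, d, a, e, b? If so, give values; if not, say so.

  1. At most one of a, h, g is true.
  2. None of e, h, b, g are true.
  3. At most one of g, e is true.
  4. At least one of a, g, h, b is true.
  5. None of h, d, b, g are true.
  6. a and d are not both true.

g=F, h=F, d=F, a=T, e=F, b=F

  (1) {a, h, g}: 1 true — at most one ✓
  (2) {e, h, b, g}: 0 true — none ✓
  (3) {g, e}: 0 true — at most one ✓
  (4) {a, g, h, b}: 1 true — at least one ✓
  (5) {h, d, b, g}: 0 true — none ✓
  (6) a=T, d=F — not both ✓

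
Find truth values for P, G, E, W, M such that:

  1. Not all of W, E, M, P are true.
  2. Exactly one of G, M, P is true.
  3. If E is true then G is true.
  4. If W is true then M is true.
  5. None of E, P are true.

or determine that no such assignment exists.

P: False, G: False, E: False, W: False, M: True

  (1) {W, E, M, P}: 1/4 true — not all ✓
  (2) {G, M, P}: 1 true — exactly one ✓
  (3) E=F ⇒ G: vacuous ✓
  (4) W=F ⇒ M: vacuous ✓
  (5) {E, P}: 0 true — none ✓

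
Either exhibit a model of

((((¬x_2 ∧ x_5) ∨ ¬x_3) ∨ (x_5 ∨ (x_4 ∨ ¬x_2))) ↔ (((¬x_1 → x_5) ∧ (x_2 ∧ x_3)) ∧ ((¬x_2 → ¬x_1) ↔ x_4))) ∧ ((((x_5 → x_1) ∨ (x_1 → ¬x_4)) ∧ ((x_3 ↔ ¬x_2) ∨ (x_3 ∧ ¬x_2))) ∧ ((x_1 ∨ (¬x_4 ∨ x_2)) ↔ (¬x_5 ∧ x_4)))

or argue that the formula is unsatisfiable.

The formula is unsatisfiable.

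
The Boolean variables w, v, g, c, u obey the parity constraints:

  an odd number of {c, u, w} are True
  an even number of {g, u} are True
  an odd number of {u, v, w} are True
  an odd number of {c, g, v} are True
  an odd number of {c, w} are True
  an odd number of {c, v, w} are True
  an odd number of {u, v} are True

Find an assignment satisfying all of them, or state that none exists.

Unsatisfiable — no assignment works.

Adding constraints 2, 3, 4, 5 mod 2: every variable appears an even number of times on the left, so the left side is 0.
But the right sides sum to 1 (mod 2). 0 ≠ 1 — the system is inconsistent.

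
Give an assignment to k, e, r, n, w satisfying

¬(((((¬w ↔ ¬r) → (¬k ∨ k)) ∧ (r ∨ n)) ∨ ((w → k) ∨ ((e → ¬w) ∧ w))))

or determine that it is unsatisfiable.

k = False; e = True; r = False; n = False; w = True

  ¬(((((¬w ↔ ¬r) → (¬k ∨ k)) ∧ (r ∨ n)) ∨ ((w → k) ∨ ((e → ¬w) ∧ w)))) = True
    (((¬w ↔ ¬r) → (¬k ∨ k)) ∧ (r ∨ n)) ∨ ((w → k) ∨ ((e → ¬w) ∧ w)) = False
      ((¬w ↔ ¬r) → (¬k ∨ k)) ∧ (r ∨ n) = False
        (¬w ↔ ¬r) → (¬k ∨ k) = True
          ¬w ↔ ¬r = False
            ¬w = False
            ¬r = True
          ¬k ∨ k = True
            ¬k = True
        r ∨ n = False
      (w → k) ∨ ((e → ¬w) ∧ w) = False
        w → k = False
        (e → ¬w) ∧ w = False
          e → ¬w = False
            ¬w = False
The formula evaluates to True.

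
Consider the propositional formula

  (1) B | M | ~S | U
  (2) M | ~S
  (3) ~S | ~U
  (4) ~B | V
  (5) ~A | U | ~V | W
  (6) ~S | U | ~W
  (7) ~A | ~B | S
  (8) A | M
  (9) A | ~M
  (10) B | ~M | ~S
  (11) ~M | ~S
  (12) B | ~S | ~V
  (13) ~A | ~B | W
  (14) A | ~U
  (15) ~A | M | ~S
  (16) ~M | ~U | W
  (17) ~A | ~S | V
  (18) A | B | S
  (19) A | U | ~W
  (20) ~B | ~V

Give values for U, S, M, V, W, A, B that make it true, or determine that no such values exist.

U: True, S: False, M: True, V: False, W: True, A: True, B: False

Set U = True.
  then (~S | ~U) forces S = False.
  then (A | ~U) forces A = True.
  then (~A | ~B | S) forces B = False.
Set M = True.
  then (~M | ~U | W) forces W = True.
Set V = False.
All clauses satisfied.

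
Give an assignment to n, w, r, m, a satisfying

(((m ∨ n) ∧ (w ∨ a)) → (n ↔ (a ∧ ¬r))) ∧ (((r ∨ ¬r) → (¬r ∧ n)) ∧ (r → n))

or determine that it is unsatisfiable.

n = True, w = False, r = False, m = True, a = False

  ((m ∨ n) ∧ (w ∨ a)) → (n ↔ (a ∧ ¬r)) = True
    (m ∨ n) ∧ (w ∨ a) = False
      m ∨ n = True
      w ∨ a = False
    n ↔ (a ∧ ¬r) = False
      a ∧ ¬r = False
        ¬r = True
  ((r ∨ ¬r) → (¬r ∧ n)) ∧ (r → n) = True
    (r ∨ ¬r) → (¬r ∧ n) = True
      r ∨ ¬r = True
        ¬r = True
      ¬r ∧ n = True
        ¬r = True
    r → n = True
Both conjuncts True, so the formula holds.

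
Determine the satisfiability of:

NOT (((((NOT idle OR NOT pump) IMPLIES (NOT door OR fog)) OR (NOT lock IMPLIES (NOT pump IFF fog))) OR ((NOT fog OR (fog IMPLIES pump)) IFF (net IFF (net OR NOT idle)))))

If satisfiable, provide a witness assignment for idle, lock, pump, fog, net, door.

idle = False, lock = False, pump = False, fog = False, net = False, door = True

  NOT (((((NOT idle OR NOT pump) IMPLIES (NOT door OR fog)) OR (NOT lock IMPLIES (NOT pump IFF fog))) OR ((NOT fog OR (fog IMPLIES pump)) IFF (net IFF (net OR NOT idle))))) = True
    (((NOT idle OR NOT pump) IMPLIES (NOT door OR fog)) OR (NOT lock IMPLIES (NOT pump IFF fog))) OR ((NOT fog OR (fog IMPLIES pump)) IFF (net IFF (net OR NOT idle))) = False
      ((NOT idle OR NOT pump) IMPLIES (NOT door OR fog)) OR (NOT lock IMPLIES (NOT pump IFF fog)) = False
        (NOT idle OR NOT pump) IMPLIES (NOT door OR fog) = False
          NOT idle OR NOT pump = True
            NOT idle = True
            NOT pump = True
          NOT door OR fog = False
            NOT door = False
        NOT lock IMPLIES (NOT pump IFF fog) = False
          NOT lock = True
          NOT pump IFF fog = False
            NOT pump = True
      (NOT fog OR (fog IMPLIES pump)) IFF (net IFF (net OR NOT idle)) = False
        NOT fog OR (fog IMPLIES pump) = True
          NOT fog = True
          fog IMPLIES pump = True
        net IFF (net OR NOT idle) = False
          net OR NOT idle = True
            NOT idle = True
The formula evaluates to True.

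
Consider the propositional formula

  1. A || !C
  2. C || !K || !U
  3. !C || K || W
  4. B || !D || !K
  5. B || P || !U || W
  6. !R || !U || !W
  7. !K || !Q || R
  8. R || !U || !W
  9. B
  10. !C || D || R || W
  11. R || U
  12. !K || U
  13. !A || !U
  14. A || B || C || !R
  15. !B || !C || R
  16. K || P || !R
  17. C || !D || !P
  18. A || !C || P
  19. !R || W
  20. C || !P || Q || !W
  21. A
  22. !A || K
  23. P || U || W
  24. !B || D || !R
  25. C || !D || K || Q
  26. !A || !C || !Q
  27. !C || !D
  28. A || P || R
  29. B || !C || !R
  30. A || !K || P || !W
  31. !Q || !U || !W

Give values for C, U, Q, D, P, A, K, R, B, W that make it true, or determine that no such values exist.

Case A = True:
  (B) forces B = True.
  (!A || !U) forces U = False.
  (R || U) forces R = True.
  (!K || U) forces K = False.
  Clause (!A || K) is falsified — contradiction.
Case A = False:
  Clause (A) is falsified — contradiction.
Both cases fail, so the formula is unsatisfiable.

Unsatisfiable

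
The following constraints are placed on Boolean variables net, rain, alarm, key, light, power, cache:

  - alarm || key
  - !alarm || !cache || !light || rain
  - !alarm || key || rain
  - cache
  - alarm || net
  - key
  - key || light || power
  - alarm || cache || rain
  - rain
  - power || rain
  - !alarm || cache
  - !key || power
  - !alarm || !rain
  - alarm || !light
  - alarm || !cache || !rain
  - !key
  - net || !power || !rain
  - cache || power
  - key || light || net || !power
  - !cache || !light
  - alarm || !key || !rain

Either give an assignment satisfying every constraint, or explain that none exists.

Case key = True:
  Clause (!key) is falsified — contradiction.
Case key = False:
  Clause (key) is falsified — contradiction.
Both cases fail, so the formula is unsatisfiable.

The formula is unsatisfiable.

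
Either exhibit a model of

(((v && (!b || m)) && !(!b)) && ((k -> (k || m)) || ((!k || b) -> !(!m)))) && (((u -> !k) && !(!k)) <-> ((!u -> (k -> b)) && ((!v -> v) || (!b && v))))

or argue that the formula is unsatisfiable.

m = True, b = True, v = True, u = False, k = True

  ((v && (!b || m)) && !(!b)) && ((k -> (k || m)) || ((!k || b) -> !(!m))) = True
    (v && (!b || m)) && !(!b) = True
      v && (!b || m) = True
        !b || m = True
          !b = False
      !(!b) = True
        !b = False
    (k -> (k || m)) || ((!k || b) -> !(!m)) = True
      k -> (k || m) = True
        k || m = True
      (!k || b) -> !(!m) = True
        !k || b = True
          !k = False
        !(!m) = True
          !m = False
  ((u -> !k) && !(!k)) <-> ((!u -> (k -> b)) && ((!v -> v) || (!b && v))) = True
    (u -> !k) && !(!k) = True
      u -> !k = True
        !k = False
      !(!k) = True
        !k = False
    (!u -> (k -> b)) && ((!v -> v) || (!b && v)) = True
      !u -> (k -> b) = True
        !u = True
        k -> b = True
      (!v -> v) || (!b && v) = True
        !v -> v = True
          !v = False
        !b && v = False
          !b = False
Both conjuncts True, so the formula holds.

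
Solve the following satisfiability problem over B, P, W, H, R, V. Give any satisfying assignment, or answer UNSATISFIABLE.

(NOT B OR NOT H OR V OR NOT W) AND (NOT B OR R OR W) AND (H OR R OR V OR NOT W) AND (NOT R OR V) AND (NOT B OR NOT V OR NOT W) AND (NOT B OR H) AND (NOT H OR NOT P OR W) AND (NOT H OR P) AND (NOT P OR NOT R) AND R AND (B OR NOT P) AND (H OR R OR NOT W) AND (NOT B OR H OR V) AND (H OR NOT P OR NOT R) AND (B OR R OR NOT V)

B: False; P: False; W: True; H: False; R: True; V: True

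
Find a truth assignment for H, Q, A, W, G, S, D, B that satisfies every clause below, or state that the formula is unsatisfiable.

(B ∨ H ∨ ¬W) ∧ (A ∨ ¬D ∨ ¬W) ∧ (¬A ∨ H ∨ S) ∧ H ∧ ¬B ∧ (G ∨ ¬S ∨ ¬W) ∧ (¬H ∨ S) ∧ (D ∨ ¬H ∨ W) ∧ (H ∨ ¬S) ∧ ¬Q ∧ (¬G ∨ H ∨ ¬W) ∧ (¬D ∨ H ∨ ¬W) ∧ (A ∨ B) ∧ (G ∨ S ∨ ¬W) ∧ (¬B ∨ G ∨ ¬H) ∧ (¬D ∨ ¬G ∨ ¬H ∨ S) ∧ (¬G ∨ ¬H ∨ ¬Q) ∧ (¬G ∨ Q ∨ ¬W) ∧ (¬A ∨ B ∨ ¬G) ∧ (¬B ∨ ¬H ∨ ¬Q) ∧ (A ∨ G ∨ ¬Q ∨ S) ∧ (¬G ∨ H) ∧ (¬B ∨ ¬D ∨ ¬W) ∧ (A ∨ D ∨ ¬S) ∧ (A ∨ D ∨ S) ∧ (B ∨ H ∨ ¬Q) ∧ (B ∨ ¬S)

Case H = True:
  (¬B) forces B = False.
  (¬H ∨ S) forces S = True.
  Clause (B ∨ ¬S) is falsified — contradiction.
Case H = False:
  Clause (H) is falsified — contradiction.
Both cases fail, so the formula is unsatisfiable.

Unsatisfiable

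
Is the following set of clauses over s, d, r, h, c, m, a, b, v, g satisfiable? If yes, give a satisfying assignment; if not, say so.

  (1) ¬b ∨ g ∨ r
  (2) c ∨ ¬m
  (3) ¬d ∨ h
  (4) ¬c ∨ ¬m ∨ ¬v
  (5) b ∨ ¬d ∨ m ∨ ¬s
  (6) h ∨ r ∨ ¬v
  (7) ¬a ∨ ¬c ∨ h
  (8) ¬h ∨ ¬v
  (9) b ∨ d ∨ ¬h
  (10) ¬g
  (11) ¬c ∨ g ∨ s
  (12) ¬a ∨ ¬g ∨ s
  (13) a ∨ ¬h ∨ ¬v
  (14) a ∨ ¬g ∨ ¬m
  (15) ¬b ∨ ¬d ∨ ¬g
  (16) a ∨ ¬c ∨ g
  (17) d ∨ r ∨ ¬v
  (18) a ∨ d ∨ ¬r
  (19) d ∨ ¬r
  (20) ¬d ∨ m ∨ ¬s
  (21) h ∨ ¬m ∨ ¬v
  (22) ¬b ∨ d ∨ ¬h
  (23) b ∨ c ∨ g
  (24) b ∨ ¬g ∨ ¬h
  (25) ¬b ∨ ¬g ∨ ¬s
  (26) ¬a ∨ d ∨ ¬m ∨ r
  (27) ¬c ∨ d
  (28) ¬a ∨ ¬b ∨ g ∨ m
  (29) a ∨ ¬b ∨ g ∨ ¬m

s = True, d = True, r = True, h = True, c = True, m = True, a = True, b = True, v = False, g = False

Unit clause (¬g) forces g = False.
Set s = True.
Set d = True.
  then (¬d ∨ h) forces h = True.
  then (¬h ∨ ¬v) forces v = False.
  then (¬d ∨ m ∨ ¬s) forces m = True.
  then (c ∨ ¬m) forces c = True.
  then (a ∨ ¬c ∨ g) forces a = True.
Set r = True.
Set b = True.
All clauses satisfied.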